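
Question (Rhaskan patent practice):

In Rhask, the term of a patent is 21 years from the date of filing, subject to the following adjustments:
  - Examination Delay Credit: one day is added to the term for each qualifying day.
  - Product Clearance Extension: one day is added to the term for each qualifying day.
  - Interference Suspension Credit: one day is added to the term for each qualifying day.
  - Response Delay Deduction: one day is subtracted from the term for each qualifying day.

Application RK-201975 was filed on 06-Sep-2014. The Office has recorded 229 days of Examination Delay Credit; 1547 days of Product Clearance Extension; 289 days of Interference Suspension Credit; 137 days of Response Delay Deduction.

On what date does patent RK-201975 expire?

Base term: filing date + 21 years → 6 September 2035.
Examination Delay Credit: +229 days → 22 April 2036.
Product Clearance Extension: +1547 days → 17 July 2040.
Interference Suspension Credit: +289 days → 2 May 2041.
Response Delay Deduction: −137 days → 16 December 2040.

December 16, 2040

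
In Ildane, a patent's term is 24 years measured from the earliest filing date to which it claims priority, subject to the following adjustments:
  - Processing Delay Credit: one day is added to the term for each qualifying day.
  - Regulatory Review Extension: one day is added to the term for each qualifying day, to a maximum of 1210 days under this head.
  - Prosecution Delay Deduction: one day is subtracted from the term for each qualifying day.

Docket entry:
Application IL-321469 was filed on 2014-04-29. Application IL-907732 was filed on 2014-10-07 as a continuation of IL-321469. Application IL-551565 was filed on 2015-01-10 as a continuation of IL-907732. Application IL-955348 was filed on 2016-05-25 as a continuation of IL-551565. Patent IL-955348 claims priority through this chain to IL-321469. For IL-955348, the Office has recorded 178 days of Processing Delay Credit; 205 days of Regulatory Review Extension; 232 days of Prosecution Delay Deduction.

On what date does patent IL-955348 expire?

Earliest priority filing: 29 April 2014.
Base term: 29 April 2014 + 24 years → 29 April 2038.
Processing Delay Credit: +178 days → 24 October 2038.
Regulatory Review Extension: 205 days (within the 1210-day cap) → +205 days → 17 May 2039.
Prosecution Delay Deduction: −232 days → 27 September 2038.

2038-09-27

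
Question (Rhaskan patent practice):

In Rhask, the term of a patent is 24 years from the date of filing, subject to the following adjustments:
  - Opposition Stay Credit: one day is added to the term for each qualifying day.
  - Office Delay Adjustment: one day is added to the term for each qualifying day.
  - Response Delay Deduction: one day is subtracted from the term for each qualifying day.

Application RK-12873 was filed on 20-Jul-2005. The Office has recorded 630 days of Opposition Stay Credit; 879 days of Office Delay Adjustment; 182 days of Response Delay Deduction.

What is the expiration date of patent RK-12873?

2033-03-08

Base term: filing date + 24 years → 20 July 2029.
Opposition Stay Credit: +630 days → 11 April 2031.
Office Delay Adjustment: +879 days → 6 September 2033.
Response Delay Deduction: −182 days → 8 March 2033.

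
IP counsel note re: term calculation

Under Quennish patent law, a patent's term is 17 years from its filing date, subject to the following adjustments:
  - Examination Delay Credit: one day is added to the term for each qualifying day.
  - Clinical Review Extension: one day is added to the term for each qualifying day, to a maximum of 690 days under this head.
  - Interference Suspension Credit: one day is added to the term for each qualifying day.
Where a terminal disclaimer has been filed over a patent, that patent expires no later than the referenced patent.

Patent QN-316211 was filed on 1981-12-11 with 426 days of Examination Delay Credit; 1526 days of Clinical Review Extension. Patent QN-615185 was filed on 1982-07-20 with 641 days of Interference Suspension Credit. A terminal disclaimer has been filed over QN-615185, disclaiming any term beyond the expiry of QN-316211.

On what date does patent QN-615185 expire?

Natural term of QN-615185:
  Base: filing + 17 years → 20 July 1999.
  Interference Suspension Credit: +641 days → 21 April 2001.
Expiry of referenced patent QN-316211:
  Base: filing + 17 years → 11 December 1998.
  Examination Delay Credit: +426 days → 10 February 2000.
  Clinical Review Extension: 1526 days claimed exceeds the 690-day cap, so +690 days → 31 December 2001.
Terminal disclaimer: QN-615185 expires on the earlier of 21 April 2001 and 31 December 2001.

2001-04-21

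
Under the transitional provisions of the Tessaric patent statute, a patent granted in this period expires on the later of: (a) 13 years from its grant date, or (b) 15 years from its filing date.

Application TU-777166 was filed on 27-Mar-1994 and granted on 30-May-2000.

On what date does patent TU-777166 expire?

2013-05-30

(a) grant + 13 years → 30 May 2013.
(b) filing + 15 years → 27 March 2009.
Later of the two: 30 May 2013.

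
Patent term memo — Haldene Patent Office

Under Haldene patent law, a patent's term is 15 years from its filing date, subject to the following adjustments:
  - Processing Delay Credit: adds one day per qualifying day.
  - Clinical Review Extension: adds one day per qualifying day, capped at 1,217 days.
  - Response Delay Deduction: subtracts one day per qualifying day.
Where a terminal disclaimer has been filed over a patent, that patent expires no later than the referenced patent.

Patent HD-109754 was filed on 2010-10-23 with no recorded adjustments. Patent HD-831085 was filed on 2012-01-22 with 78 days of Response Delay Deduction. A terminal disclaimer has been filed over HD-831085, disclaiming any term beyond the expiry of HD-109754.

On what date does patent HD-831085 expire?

October 23, 2025

Natural term of HD-831085:
  Base: filing + 15 years → 22 January 2027.
  Response Delay Deduction: −78 days → 5 November 2026.
Expiry of referenced patent HD-109754:
  Base: filing + 15 years → 23 October 2025.
Terminal disclaimer: HD-831085 expires on the earlier of 5 November 2026 and 23 October 2025.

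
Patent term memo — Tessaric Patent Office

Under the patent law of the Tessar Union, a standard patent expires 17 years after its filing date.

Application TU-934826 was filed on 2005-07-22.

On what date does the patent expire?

2022-07-22

Filing date + 17 years → 22 July 2022.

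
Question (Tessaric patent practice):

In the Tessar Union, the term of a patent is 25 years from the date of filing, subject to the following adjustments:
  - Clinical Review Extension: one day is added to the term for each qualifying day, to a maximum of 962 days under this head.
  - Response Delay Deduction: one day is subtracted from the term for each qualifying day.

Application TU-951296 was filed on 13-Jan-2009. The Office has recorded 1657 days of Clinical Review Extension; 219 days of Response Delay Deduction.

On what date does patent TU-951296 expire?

Base term: filing date + 25 years → 13 January 2034.
Clinical Review Extension: 1657 days claimed exceeds the 962-day cap, so +962 days → 1 September 2036.
Response Delay Deduction: −219 days → 26 January 2036.

January 26, 2036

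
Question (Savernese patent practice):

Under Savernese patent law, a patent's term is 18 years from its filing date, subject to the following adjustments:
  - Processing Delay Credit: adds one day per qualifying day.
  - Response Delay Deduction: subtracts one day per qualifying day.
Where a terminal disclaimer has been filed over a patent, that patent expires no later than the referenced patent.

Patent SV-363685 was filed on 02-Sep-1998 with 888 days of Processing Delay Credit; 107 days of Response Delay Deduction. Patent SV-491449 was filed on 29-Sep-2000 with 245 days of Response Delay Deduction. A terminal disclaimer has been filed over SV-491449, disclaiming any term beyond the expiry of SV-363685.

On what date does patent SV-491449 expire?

2018-01-27

Natural term of SV-491449:
  Base: filing + 18 years → 29 September 2018.
  Response Delay Deduction: −245 days → 27 January 2018.
Expiry of referenced patent SV-363685:
  Base: filing + 18 years → 2 September 2016.
  Processing Delay Credit: +888 days → 7 February 2019.
  Response Delay Deduction: −107 days → 23 October 2018.
Terminal disclaimer: SV-491449 expires on the earlier of 27 January 2018 and 23 October 2018.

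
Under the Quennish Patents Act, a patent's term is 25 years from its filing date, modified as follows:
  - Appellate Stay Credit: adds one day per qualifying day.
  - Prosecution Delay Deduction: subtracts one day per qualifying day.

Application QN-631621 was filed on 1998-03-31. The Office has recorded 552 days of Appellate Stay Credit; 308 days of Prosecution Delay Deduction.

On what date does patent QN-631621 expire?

November 30, 2023

Base term: filing date + 25 years → 31 March 2023.
Appellate Stay Credit: +552 days → 3 October 2024.
Prosecution Delay Deduction: −308 days → 30 November 2023.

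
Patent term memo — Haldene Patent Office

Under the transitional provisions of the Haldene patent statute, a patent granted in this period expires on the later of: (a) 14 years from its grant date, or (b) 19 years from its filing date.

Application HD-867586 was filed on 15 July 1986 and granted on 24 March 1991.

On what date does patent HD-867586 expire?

(a) grant + 14 years → 24 March 2005.
(b) filing + 19 years → 15 July 2005.
Later of the two: 15 July 2005.

July 15, 2005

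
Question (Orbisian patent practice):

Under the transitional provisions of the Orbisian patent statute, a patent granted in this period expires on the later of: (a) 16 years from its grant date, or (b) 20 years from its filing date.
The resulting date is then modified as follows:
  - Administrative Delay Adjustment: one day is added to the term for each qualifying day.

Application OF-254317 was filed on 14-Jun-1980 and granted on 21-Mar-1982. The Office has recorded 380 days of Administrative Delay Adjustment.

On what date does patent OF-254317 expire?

2001-06-29

(a) grant + 16 years → 21 March 1998.
(b) filing + 20 years → 14 June 2000.
Later of the two: 14 June 2000.
Administrative Delay Adjustment: +380 days → 29 June 2001.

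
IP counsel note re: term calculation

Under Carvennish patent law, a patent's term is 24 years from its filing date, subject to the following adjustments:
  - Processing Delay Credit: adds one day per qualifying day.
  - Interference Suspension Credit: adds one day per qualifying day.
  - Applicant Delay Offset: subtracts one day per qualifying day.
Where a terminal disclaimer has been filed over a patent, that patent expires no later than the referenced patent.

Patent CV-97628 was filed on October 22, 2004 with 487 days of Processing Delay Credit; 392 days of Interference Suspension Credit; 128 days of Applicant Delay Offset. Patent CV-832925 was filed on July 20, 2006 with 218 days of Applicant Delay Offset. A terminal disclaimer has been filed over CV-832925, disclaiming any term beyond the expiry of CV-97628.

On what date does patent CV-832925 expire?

Natural term of CV-832925:
  Base: filing + 24 years → 20 July 2030.
  Applicant Delay Offset: −218 days → 14 December 2029.
Expiry of referenced patent CV-97628:
  Base: filing + 24 years → 22 October 2028.
  Processing Delay Credit: +487 days → 21 February 2030.
  Interference Suspension Credit: +392 days → 20 March 2031.
  Applicant Delay Offset: −128 days → 12 November 2030.
Terminal disclaimer: CV-832925 expires on the earlier of 14 December 2029 and 12 November 2030.

December 14, 2029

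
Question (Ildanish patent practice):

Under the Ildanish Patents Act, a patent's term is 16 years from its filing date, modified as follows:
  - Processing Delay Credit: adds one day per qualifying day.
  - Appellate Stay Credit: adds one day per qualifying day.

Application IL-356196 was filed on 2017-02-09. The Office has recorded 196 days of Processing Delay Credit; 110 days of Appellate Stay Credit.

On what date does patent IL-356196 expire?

Base term: filing date + 16 years → 9 February 2033.
Processing Delay Credit: +196 days → 24 August 2033.
Appellate Stay Credit: +110 days → 12 December 2033.

2033-12-12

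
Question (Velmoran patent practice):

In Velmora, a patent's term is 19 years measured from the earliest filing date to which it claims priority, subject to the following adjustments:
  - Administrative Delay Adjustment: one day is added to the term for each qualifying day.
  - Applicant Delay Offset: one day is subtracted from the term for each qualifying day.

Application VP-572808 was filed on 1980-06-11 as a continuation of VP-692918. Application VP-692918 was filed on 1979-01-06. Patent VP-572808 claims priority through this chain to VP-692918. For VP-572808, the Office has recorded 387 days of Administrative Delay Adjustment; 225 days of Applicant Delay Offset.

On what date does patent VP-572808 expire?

1998-06-17

Earliest priority filing: 6 January 1979.
Base term: 6 January 1979 + 19 years → 6 January 1998.
Administrative Delay Adjustment: +387 days → 28 January 1999.
Applicant Delay Offset: −225 days → 17 June 1998.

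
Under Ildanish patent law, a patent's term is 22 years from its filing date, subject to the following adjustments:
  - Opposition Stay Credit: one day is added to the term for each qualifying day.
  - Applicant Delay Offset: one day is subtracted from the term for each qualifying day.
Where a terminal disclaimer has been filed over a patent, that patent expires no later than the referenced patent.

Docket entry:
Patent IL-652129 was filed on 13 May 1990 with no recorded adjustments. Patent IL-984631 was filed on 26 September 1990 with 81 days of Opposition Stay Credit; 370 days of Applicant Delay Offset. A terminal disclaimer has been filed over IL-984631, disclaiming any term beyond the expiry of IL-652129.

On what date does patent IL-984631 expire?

2011-12-12

Natural term of IL-984631:
  Base: filing + 22 years → 26 September 2012.
  Opposition Stay Credit: +81 days → 16 December 2012.
  Applicant Delay Offset: −370 days → 12 December 2011.
Expiry of referenced patent IL-652129:
  Base: filing + 22 years → 13 May 2012.
Terminal disclaimer: IL-984631 expires on the earlier of 12 December 2011 and 13 May 2012.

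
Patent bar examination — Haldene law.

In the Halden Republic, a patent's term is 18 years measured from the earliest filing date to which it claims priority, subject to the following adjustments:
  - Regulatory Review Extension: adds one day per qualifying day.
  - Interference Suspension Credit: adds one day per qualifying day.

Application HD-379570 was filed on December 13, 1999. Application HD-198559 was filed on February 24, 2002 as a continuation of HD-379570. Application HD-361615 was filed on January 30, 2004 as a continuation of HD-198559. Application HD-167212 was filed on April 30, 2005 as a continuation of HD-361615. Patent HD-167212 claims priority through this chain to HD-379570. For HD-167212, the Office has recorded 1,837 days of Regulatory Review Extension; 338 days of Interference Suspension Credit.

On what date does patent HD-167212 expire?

2023-11-27

Earliest priority filing: 13 December 1999.
Base term: 13 December 1999 + 18 years → 13 December 2017.
Regulatory Review Extension: +1837 days → 24 December 2022.
Interference Suspension Credit: +338 days → 27 November 2023.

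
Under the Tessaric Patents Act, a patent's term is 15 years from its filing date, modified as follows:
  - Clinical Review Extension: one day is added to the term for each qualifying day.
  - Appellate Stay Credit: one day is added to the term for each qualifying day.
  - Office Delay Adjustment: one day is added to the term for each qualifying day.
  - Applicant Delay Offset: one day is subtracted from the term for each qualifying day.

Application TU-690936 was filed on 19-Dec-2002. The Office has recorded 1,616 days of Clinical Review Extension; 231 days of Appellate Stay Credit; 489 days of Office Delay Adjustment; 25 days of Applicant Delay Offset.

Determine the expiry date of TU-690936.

Base term: filing date + 15 years → 19 December 2017.
Clinical Review Extension: +1616 days → 23 May 2022.
Appellate Stay Credit: +231 days → 9 January 2023.
Office Delay Adjustment: +489 days → 12 May 2024.
Applicant Delay Offset: −25 days → 17 April 2024.

2024-04-17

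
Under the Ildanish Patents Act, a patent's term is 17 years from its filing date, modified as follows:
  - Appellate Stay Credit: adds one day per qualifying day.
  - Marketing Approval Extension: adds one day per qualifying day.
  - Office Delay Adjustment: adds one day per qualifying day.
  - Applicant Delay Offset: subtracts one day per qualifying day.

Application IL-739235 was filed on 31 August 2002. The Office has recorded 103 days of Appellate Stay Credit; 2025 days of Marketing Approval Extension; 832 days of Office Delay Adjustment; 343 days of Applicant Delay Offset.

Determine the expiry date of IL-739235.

Base term: filing date + 17 years → 31 August 2019.
Appellate Stay Credit: +103 days → 12 December 2019.
Marketing Approval Extension: +2025 days → 28 June 2025.
Office Delay Adjustment: +832 days → 8 October 2027.
Applicant Delay Offset: −343 days → 30 October 2026.

2026-10-30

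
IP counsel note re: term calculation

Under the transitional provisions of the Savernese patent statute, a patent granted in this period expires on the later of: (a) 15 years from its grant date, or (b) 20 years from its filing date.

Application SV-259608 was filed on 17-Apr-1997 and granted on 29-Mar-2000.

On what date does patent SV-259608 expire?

April 17, 2017

(a) grant + 15 years → 29 March 2015.
(b) filing + 20 years → 17 April 2017.
Later of the two: 17 April 2017.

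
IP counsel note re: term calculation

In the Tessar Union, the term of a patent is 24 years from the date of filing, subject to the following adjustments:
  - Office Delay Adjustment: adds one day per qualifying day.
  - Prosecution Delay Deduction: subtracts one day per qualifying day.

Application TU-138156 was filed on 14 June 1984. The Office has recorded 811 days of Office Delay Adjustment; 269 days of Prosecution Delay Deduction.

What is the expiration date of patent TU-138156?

Base term: filing date + 24 years → 14 June 2008.
Office Delay Adjustment: +811 days → 3 September 2010.
Prosecution Delay Deduction: −269 days → 8 December 2009.

2009-12-08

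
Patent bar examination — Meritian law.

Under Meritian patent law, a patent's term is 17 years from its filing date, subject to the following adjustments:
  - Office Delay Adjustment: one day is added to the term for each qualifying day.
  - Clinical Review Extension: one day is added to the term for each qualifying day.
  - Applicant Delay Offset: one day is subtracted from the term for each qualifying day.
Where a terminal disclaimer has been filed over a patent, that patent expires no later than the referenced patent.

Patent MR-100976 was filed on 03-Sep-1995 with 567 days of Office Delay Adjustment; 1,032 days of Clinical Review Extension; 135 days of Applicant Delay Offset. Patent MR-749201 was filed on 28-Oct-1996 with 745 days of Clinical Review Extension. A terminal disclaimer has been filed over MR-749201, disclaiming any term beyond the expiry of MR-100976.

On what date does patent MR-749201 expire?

November 12, 2015

Natural term of MR-749201:
  Base: filing + 17 years → 28 October 2013.
  Clinical Review Extension: +745 days → 12 November 2015.
Expiry of referenced patent MR-100976:
  Base: filing + 17 years → 3 September 2012.
  Office Delay Adjustment: +567 days → 24 March 2014.
  Clinical Review Extension: +1032 days → 19 January 2017.
  Applicant Delay Offset: −135 days → 6 September 2016.
Terminal disclaimer: MR-749201 expires on the earlier of 12 November 2015 and 6 September 2016.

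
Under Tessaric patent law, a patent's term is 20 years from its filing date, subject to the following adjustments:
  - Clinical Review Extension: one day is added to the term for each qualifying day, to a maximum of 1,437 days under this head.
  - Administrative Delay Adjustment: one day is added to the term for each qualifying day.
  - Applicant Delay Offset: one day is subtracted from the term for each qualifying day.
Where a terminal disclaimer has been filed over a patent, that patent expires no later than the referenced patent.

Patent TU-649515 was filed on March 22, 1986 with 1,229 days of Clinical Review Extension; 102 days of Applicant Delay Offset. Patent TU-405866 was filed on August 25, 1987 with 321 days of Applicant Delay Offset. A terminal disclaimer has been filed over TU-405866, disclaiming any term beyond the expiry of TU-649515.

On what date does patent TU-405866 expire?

Natural term of TU-405866:
  Base: filing + 20 years → 25 August 2007.
  Applicant Delay Offset: −321 days → 8 October 2006.
Expiry of referenced patent TU-649515:
  Base: filing + 20 years → 22 March 2006.
  Clinical Review Extension: 1229 days (within the 1437-day cap) → +1229 days → 2 August 2009.
  Applicant Delay Offset: −102 days → 22 April 2009.
Terminal disclaimer: TU-405866 expires on the earlier of 8 October 2006 and 22 April 2009.

2006-10-08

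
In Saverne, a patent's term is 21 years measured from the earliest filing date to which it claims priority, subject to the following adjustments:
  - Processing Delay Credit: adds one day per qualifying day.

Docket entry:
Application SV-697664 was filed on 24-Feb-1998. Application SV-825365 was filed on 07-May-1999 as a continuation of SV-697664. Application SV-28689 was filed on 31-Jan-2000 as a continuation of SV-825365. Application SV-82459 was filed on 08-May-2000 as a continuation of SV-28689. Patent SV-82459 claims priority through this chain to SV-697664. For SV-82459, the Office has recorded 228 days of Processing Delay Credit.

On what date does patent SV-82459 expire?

Earliest priority filing: 24 February 1998.
Base term: 24 February 1998 + 21 years → 24 February 2019.
Processing Delay Credit: +228 days → 10 October 2019.

2019-10-10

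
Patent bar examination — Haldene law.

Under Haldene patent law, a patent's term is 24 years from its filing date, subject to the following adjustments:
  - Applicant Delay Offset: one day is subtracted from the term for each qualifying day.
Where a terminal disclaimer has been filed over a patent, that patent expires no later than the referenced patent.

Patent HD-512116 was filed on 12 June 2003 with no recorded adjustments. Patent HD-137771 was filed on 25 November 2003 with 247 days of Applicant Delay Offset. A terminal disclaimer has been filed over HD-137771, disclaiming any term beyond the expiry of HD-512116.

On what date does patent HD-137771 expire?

2027-03-23

Natural term of HD-137771:
  Base: filing + 24 years → 25 November 2027.
  Applicant Delay Offset: −247 days → 23 March 2027.
Expiry of referenced patent HD-512116:
  Base: filing + 24 years → 12 June 2027.
Terminal disclaimer: HD-137771 expires on the earlier of 23 March 2027 and 12 June 2027.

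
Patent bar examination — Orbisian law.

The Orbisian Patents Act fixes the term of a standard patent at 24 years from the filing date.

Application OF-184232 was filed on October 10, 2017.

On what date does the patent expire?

October 10, 2041

Filing date + 24 years → 10 October 2041.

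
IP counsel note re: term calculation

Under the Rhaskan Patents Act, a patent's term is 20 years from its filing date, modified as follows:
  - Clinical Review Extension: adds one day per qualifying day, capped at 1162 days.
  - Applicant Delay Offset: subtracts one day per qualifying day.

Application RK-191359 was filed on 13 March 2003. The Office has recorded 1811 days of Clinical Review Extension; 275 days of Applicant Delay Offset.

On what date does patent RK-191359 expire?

2025-08-16

Base term: filing date + 20 years → 13 March 2023.
Clinical Review Extension: 1811 days claimed exceeds the 1162-day cap, so +1162 days → 18 May 2026.
Applicant Delay Offset: −275 days → 16 August 2025.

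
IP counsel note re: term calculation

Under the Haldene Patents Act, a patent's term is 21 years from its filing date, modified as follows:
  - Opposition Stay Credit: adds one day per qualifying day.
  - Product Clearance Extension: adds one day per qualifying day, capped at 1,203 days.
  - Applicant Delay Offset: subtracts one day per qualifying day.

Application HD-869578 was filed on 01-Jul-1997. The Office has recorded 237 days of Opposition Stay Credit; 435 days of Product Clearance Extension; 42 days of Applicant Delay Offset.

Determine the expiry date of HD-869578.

Base term: filing date + 21 years → 1 July 2018.
Opposition Stay Credit: +237 days → 23 February 2019.
Product Clearance Extension: 435 days (within the 1203-day cap) → +435 days → 3 May 2020.
Applicant Delay Offset: −42 days → 22 March 2020.

2020-03-22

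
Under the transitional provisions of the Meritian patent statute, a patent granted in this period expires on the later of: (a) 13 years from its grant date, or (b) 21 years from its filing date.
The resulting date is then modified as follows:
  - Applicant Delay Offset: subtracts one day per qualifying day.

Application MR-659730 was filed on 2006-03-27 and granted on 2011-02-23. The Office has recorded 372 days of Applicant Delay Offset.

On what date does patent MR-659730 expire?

March 20, 2026

(a) grant + 13 years → 23 February 2024.
(b) filing + 21 years → 27 March 2027.
Later of the two: 27 March 2027.
Applicant Delay Offset: −372 days → 20 March 2026.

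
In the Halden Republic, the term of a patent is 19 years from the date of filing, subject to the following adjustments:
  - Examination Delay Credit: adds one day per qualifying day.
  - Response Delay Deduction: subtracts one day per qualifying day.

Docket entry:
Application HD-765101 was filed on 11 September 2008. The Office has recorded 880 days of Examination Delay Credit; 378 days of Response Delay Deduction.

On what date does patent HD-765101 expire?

Base term: filing date + 19 years → 11 September 2027.
Examination Delay Credit: +880 days → 7 February 2030.
Response Delay Deduction: −378 days → 25 January 2029.

2029-01-25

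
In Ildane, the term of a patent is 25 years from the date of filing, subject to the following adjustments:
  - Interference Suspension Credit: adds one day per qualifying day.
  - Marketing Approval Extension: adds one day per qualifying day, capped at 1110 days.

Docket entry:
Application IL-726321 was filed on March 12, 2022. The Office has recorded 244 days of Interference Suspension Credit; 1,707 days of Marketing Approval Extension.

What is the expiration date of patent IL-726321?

November 25, 2050

Base term: filing date + 25 years → 12 March 2047.
Interference Suspension Credit: +244 days → 11 November 2047.
Marketing Approval Extension: 1707 days claimed exceeds the 1110-day cap, so +1110 days → 25 November 2050.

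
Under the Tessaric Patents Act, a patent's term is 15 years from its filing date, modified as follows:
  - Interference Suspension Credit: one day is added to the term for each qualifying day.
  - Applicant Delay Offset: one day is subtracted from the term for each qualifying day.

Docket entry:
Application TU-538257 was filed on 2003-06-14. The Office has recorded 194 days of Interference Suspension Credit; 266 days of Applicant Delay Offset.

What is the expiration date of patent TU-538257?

Base term: filing date + 15 years → 14 June 2018.
Interference Suspension Credit: +194 days → 25 December 2018.
Applicant Delay Offset: −266 days → 3 April 2018.

April 3, 2018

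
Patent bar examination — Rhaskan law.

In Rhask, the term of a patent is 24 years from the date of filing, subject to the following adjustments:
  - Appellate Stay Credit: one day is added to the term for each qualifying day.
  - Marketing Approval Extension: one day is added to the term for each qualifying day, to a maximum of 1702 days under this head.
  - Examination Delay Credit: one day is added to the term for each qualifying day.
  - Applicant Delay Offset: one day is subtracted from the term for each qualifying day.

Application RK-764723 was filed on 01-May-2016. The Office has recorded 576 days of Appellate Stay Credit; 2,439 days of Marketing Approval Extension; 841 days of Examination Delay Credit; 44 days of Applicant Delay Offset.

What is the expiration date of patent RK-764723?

Base term: filing date + 24 years → 1 May 2040.
Appellate Stay Credit: +576 days → 28 November 2041.
Marketing Approval Extension: 2439 days claimed exceeds the 1702-day cap, so +1702 days → 27 July 2046.
Examination Delay Credit: +841 days → 14 November 2048.
Applicant Delay Offset: −44 days → 1 October 2048.

October 1, 2048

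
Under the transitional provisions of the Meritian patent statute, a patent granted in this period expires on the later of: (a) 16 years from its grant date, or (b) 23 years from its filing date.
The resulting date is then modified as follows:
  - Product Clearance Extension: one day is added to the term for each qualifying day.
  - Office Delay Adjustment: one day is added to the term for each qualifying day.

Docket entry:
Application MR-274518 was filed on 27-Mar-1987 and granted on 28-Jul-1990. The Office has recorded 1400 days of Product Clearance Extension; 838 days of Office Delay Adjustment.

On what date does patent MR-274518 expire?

(a) grant + 16 years → 28 July 2006.
(b) filing + 23 years → 27 March 2010.
Later of the two: 27 March 2010.
Product Clearance Extension: +1400 days → 25 January 2014.
Office Delay Adjustment: +838 days → 12 May 2016.

May 12, 2016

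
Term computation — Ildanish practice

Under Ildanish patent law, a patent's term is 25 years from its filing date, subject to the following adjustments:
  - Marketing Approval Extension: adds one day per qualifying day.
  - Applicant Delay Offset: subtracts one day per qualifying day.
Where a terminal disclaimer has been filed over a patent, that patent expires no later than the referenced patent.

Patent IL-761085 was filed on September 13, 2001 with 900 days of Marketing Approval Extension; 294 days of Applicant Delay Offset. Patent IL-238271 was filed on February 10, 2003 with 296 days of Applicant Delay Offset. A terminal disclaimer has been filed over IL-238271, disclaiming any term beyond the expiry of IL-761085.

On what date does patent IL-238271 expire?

Natural term of IL-238271:
  Base: filing + 25 years → 10 February 2028.
  Applicant Delay Offset: −296 days → 20 April 2027.
Expiry of referenced patent IL-761085:
  Base: filing + 25 years → 13 September 2026.
  Marketing Approval Extension: +900 days → 1 March 2029.
  Applicant Delay Offset: −294 days → 11 May 2028.
Terminal disclaimer: IL-238271 expires on the earlier of 20 April 2027 and 11 May 2028.

2027-04-20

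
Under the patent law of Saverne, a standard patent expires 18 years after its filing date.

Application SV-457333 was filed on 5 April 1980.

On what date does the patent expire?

1998-04-05

Filing date + 18 years → 5 April 1998.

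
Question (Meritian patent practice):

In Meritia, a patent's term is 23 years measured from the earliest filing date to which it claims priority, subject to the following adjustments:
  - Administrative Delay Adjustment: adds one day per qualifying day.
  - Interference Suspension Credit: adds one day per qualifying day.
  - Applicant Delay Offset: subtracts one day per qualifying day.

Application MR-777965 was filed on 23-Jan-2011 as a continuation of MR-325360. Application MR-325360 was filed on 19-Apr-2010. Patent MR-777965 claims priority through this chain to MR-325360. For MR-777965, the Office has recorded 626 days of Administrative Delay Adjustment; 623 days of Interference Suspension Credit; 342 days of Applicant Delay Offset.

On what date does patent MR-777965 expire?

2035-10-13

Earliest priority filing: 19 April 2010.
Base term: 19 April 2010 + 23 years → 19 April 2033.
Administrative Delay Adjustment: +626 days → 5 January 2035.
Interference Suspension Credit: +623 days → 19 September 2036.
Applicant Delay Offset: −342 days → 13 October 2035.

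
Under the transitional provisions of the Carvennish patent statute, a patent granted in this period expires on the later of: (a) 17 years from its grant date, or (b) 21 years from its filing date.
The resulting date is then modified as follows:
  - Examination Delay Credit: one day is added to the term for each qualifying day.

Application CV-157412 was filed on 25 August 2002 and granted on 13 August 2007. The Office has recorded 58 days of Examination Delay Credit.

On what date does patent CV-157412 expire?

October 10, 2024

(a) grant + 17 years → 13 August 2024.
(b) filing + 21 years → 25 August 2023.
Later of the two: 13 August 2024.
Examination Delay Credit: +58 days → 10 October 2024.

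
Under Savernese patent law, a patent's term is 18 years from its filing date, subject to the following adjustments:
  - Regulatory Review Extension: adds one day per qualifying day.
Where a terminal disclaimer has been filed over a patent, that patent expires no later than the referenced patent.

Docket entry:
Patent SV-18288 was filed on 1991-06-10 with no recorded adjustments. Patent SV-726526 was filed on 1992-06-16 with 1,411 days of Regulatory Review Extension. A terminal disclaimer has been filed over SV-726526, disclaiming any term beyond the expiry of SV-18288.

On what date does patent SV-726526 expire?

Natural term of SV-726526:
  Base: filing + 18 years → 16 June 2010.
  Regulatory Review Extension: +1411 days → 27 April 2014.
Expiry of referenced patent SV-18288:
  Base: filing + 18 years → 10 June 2009.
Terminal disclaimer: SV-726526 expires on the earlier of 27 April 2014 and 10 June 2009.

June 10, 2009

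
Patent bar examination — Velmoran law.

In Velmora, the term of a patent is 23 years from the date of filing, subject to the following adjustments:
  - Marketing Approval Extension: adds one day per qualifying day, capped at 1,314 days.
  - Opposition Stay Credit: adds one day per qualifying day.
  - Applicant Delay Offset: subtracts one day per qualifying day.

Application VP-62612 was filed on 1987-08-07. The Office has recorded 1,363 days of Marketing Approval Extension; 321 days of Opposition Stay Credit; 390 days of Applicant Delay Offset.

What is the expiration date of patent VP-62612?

Base term: filing date + 23 years → 7 August 2010.
Marketing Approval Extension: 1363 days claimed exceeds the 1314-day cap, so +1314 days → 13 March 2014.
Opposition Stay Credit: +321 days → 28 January 2015.
Applicant Delay Offset: −390 days → 3 January 2014.

January 3, 2014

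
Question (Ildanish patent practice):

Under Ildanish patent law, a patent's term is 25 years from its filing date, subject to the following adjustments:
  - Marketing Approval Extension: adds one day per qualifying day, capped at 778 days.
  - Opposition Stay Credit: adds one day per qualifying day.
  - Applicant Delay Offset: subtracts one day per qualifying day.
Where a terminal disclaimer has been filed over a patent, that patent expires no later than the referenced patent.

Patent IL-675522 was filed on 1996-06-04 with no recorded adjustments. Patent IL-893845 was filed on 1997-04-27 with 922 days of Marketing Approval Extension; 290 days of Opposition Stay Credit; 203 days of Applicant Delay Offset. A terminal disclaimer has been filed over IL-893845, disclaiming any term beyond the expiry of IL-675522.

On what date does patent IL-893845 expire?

Natural term of IL-893845:
  Base: filing + 25 years → 27 April 2022.
  Marketing Approval Extension: 922 days claimed exceeds the 778-day cap, so +778 days → 13 June 2024.
  Opposition Stay Credit: +290 days → 30 March 2025.
  Applicant Delay Offset: −203 days → 8 September 2024.
Expiry of referenced patent IL-675522:
  Base: filing + 25 years → 4 June 2021.
Terminal disclaimer: IL-893845 expires on the earlier of 8 September 2024 and 4 June 2021.

2021-06-04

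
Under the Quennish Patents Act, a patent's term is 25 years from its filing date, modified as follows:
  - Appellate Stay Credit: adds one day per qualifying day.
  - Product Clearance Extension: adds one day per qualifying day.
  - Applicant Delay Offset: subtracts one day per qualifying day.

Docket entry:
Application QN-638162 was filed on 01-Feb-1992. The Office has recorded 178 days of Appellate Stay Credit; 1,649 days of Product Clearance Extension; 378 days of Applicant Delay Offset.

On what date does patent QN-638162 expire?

January 20, 2021

Base term: filing date + 25 years → 1 February 2017.
Appellate Stay Credit: +178 days → 29 July 2017.
Product Clearance Extension: +1649 days → 2 February 2022.
Applicant Delay Offset: −378 days → 20 January 2021.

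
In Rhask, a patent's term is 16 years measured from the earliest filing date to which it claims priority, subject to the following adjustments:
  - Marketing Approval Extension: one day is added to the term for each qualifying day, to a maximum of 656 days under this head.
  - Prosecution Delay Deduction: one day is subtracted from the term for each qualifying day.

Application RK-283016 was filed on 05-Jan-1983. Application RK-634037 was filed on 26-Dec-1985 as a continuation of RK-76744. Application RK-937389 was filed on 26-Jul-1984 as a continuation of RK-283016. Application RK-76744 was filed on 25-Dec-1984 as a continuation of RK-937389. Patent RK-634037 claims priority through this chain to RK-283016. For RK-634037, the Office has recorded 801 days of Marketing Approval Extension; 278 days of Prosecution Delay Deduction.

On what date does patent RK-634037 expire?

Earliest priority filing: 5 January 1983.
Base term: 5 January 1983 + 16 years → 5 January 1999.
Marketing Approval Extension: 801 days claimed exceeds the 656-day cap, so +656 days → 22 October 2000.
Prosecution Delay Deduction: −278 days → 18 January 2000.

2000-01-18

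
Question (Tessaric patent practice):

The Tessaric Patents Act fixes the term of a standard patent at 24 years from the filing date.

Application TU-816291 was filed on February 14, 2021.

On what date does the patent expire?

Filing date + 24 years → 14 February 2045.

2045-02-14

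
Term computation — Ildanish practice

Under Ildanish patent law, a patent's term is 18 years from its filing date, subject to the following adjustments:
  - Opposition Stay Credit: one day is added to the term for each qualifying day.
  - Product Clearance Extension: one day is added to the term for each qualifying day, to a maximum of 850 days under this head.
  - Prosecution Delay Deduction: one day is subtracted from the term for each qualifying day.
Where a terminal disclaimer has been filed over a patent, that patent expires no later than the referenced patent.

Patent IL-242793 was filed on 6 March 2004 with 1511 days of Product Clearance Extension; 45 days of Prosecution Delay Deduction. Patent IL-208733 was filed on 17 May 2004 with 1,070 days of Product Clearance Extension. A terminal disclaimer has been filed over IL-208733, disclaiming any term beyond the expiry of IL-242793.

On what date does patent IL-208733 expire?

Natural term of IL-208733:
  Base: filing + 18 years → 17 May 2022.
  Product Clearance Extension: 1070 days claimed exceeds the 850-day cap, so +850 days → 13 September 2024.
Expiry of referenced patent IL-242793:
  Base: filing + 18 years → 6 March 2022.
  Product Clearance Extension: 1511 days claimed exceeds the 850-day cap, so +850 days → 3 July 2024.
  Prosecution Delay Deduction: −45 days → 19 May 2024.
Terminal disclaimer: IL-208733 expires on the earlier of 13 September 2024 and 19 May 2024.

May 19, 2024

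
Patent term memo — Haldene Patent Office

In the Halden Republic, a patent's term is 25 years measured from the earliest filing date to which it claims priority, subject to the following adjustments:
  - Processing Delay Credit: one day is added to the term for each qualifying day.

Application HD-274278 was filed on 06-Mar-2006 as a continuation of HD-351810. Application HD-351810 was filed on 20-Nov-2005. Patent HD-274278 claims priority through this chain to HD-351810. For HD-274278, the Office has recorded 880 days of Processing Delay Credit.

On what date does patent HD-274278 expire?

Earliest priority filing: 20 November 2005.
Base term: 20 November 2005 + 25 years → 20 November 2030.
Processing Delay Credit: +880 days → 18 April 2033.

2033-04-18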